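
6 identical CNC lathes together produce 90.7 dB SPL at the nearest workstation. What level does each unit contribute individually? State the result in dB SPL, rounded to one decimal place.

82.9 dB SPL

For N identical incoherent sources L_total = L₁ + 10·log₁₀ N, so L₁ = 90.7 − 10·log₁₀(6) = 90.7 − 7.782.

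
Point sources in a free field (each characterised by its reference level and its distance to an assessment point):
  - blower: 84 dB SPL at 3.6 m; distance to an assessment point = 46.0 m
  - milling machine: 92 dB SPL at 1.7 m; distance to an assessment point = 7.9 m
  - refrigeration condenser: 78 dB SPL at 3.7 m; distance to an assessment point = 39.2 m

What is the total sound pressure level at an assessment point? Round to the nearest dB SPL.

79 dB SPL

Apply inverse-square spreading to bring every level to the receiver, then sum 10^(L/10).
blower: 84 − 20·log₁₀(46.0/3.6) = 84 − 22.13 = 61.87 dB SPL.
milling machine: 92 − 20·log₁₀(7.9/1.7) = 92 − 13.34 = 78.66 dB SPL.
refrigeration condenser: 78 − 20·log₁₀(39.2/3.7) = 78 − 20.50 = 57.50 dB SPL.
Σ 10^(L/10) = 7.549e+07 → L_total = 10·log₁₀(7.549e+07) = 78.78 dB SPL.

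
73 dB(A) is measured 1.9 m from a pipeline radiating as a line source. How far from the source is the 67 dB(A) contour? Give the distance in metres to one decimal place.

Line-source spreading drops the level by 10·log₁₀(r₂/r₁); inverting, r₂/r₁ = 10^(ΔL/10).
r₂ = 1.9·10^((73−67)/10) = 1.9·10^(6.0/10) = 7.56 m.

7.6 m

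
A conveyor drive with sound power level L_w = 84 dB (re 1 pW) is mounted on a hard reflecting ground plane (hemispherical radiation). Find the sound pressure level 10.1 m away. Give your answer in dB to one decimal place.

55.9 dB

L_p = L_w − 10·log₁₀(2π·r²) with r = 10.1 m.
2π·r² = 640.9 m², 10·log₁₀ of that is 28.068 dB.
L_p = 84 − 28.068 = 55.93 dB.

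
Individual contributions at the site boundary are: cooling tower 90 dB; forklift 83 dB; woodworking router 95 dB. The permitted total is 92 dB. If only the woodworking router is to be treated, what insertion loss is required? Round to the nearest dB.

Fixed contribution from the other sources: Σ 10^(L/10) = 10^(90/10) + 10^(83/10) = 1.200e+09 (90.79 dB).
The limit corresponds to 10^(92/10) = 1.585e+09; subtracting the fixed part leaves 3.854e+08 for the woodworking router, i.e. 85.86 dB.
So the woodworking router must be reduced from 95 to 85.86 dB: IL = 9.14 dB.

9 dB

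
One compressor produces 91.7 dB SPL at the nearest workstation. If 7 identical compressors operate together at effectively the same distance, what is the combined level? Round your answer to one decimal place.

L_total = L₁ + 10·log₁₀ N for N identical incoherent sources.
L_total = 91.7 + 10·log₁₀(7) = 91.7 + 8.451 = 100.15 dB SPL.

100.2 dB SPL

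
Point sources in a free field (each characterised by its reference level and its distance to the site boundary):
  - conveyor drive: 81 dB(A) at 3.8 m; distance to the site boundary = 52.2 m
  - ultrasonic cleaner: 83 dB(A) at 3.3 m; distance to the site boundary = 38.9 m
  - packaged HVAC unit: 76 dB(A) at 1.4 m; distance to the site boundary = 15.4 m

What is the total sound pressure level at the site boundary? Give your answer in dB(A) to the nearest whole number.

64 dB(A)

Apply inverse-square spreading to bring every level to the receiver, then sum 10^(L/10).
conveyor drive: 81 − 20·log₁₀(52.2/3.8) = 81 − 22.76 = 58.24 dB(A).
ultrasonic cleaner: 83 − 20·log₁₀(38.9/3.3) = 83 − 21.43 = 61.57 dB(A).
packaged HVAC unit: 76 − 20·log₁₀(15.4/1.4) = 76 − 20.83 = 55.17 dB(A).
Σ 10^(L/10) = 2.432e+06 → L_total = 10·log₁₀(2.432e+06) = 63.86 dB(A).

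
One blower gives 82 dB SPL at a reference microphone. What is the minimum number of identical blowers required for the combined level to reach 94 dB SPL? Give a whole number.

16

N identical sources give L₁ + 10·log₁₀ N, so require 10·log₁₀ N ≥ 94 − 82 = 12.0 dB.
N ≥ 10^(12.0/10) = 15.849, so N = 16.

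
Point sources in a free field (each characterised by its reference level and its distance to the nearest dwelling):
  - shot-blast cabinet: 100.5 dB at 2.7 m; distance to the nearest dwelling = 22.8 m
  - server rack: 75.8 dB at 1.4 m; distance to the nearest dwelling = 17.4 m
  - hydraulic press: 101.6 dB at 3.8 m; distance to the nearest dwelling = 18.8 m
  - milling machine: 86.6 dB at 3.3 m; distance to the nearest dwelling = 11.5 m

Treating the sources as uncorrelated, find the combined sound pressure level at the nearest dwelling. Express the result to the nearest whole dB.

Propagate each source to the receiver with L = L_ref − 20·log₁₀(r/r_ref), then add intensities.
shot-blast cabinet: 100.5 − 20·log₁₀(22.8/2.7) = 100.5 − 18.53 = 81.97 dB.
server rack: 75.8 − 20·log₁₀(17.4/1.4) = 75.8 − 21.89 = 53.91 dB.
hydraulic press: 101.6 − 20·log₁₀(18.8/3.8) = 101.6 − 13.89 = 87.71 dB.
milling machine: 86.6 − 20·log₁₀(11.5/3.3) = 86.6 − 10.84 = 75.76 dB.
Σ 10^(L/10) = 7.858e+08 → L_total = 10·log₁₀(7.858e+08) = 88.95 dB.

89 dB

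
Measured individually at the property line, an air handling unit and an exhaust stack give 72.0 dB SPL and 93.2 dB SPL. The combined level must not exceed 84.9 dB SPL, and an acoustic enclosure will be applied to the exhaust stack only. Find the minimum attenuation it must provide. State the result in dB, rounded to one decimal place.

8.5 dB

Fixed contribution from the other source: Σ 10^(L/10) = 10^(72.0/10) = 1.585e+07 (72.00 dB SPL).
The limit corresponds to 10^(84.9/10) = 3.090e+08; subtracting the fixed part leaves 2.932e+08 for the exhaust stack, i.e. 84.67 dB SPL.
So the exhaust stack must be reduced from 93.2 to 84.67 dB SPL: IL = 8.53 dB.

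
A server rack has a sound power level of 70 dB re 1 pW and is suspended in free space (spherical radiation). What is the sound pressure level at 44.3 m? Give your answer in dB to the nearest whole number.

L_p = L_w − 10·log₁₀(4π·r²) with r = 44.3 m.
4π·r² = 2.466e+04 m², 10·log₁₀ of that is 43.920 dB.
L_p = 70 − 43.920 = 26.08 dB.

26 dB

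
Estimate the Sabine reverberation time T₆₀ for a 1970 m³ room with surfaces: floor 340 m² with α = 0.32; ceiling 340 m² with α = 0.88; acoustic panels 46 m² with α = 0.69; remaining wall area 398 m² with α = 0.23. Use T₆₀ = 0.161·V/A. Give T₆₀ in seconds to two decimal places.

0.60 s

Summing Sᵢαᵢ: 340·0.32 + 340·0.88 + 46·0.69 + 398·0.23 = 531.28 m².
T₆₀ = 0.161·V/A = 0.161·1970/531.28 = 0.597 s.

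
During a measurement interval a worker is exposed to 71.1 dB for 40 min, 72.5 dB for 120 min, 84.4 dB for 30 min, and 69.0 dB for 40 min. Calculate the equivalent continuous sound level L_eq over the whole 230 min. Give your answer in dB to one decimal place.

Weight each interval's intensity by its duration and average over T = 230 min:
Σ tᵢ·10^(Lᵢ/10) = 40·10^(71.1/10) + 120·10^(72.5/10) + 30·10^(84.4/10) + 40·10^(69.0/10) = 1.123e+10.
L_eq = 10·log₁₀(1.123e+10/230) = 76.89 dB.

76.9 dB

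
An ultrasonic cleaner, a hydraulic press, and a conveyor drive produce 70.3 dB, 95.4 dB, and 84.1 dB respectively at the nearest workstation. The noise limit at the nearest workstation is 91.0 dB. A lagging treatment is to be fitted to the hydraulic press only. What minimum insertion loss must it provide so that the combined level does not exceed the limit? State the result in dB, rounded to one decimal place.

5.4 dB

Fixed contribution from the other sources: Σ 10^(L/10) = 10^(70.3/10) + 10^(84.1/10) = 2.678e+08 (84.28 dB).
The limit corresponds to 10^(91.0/10) = 1.259e+09; subtracting the fixed part leaves 9.912e+08 for the hydraulic press, i.e. 89.96 dB.
Required insertion loss = 95.4 − 89.96 = 5.44 dB.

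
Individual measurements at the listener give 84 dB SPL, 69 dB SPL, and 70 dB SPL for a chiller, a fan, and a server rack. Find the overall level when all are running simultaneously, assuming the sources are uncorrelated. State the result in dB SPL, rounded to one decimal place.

84.3 dB SPL

For uncorrelated sources the intensities add, so convert each level to linear form, sum, and take 10·log₁₀ of the total.
Σ 10^(L/10) = 10^(84/10) + 10^(69/10) + 10^(70/10) = 2.691e+08.
L_total = 10·log₁₀(2.691e+08) = 84.30 dB SPL.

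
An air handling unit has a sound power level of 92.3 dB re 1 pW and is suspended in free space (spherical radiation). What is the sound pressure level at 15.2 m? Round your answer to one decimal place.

Free-field spherical radiation: L_p = L_w − 10·log₁₀(4π·r²), r = 15.2 m.
4π·r² = 2903 m², 10·log₁₀ of that is 34.629 dB.
L_p = 92.3 − 34.629 = 57.67 dB.

57.7 dB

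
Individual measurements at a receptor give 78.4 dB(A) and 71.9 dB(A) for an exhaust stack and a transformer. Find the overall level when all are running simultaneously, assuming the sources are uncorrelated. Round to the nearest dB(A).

79 dB(A)

For uncorrelated sources the intensities add, so convert each level to linear form, sum, and take 10·log₁₀ of the total.
Σ 10^(L/10) = 10^(78.4/10) + 10^(71.9/10) = 8.467e+07.
L_total = 10·log₁₀(8.467e+07) = 79.28 dB(A).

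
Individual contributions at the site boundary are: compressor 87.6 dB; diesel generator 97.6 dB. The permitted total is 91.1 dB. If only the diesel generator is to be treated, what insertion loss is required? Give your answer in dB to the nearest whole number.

9 dB

Fixed contribution from the other source: Σ 10^(L/10) = 10^(87.6/10) = 5.754e+08 (87.60 dB).
The limit corresponds to 10^(91.1/10) = 1.288e+09; subtracting the fixed part leaves 7.128e+08 for the diesel generator, i.e. 88.53 dB.
So the diesel generator must be reduced from 97.6 to 88.53 dB: IL = 9.07 dB.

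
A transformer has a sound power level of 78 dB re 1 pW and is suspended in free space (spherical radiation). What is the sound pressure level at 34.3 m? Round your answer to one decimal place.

36.3 dB

L_p = L_w − 10·log₁₀(4π·r²) with r = 34.3 m.
4π·r² = 1.478e+04 m², 10·log₁₀ of that is 41.698 dB.
L_p = 78 − 41.698 = 36.30 dB.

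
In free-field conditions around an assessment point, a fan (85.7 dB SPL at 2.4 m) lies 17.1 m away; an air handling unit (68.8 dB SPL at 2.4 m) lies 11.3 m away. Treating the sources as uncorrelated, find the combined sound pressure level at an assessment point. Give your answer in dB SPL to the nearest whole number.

Apply inverse-square spreading to bring every level to the receiver, then sum 10^(L/10).
fan: 85.7 − 20·log₁₀(17.1/2.4) = 85.7 − 17.06 = 68.64 dB SPL.
air handling unit: 68.8 − 20·log₁₀(11.3/2.4) = 68.8 − 13.46 = 55.34 dB SPL.
Σ 10^(L/10) = 7.661e+06 → L_total = 10·log₁₀(7.661e+06) = 68.84 dB SPL.

69 dB SPL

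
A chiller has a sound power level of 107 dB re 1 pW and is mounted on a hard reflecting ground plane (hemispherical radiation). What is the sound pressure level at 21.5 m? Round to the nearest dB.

Free-field hemispherical radiation: L_p = L_w − 10·log₁₀(2π·r²), r = 21.5 m.
2π·r² = 2904 m², 10·log₁₀ of that is 34.631 dB.
L_p = 107 − 34.631 = 72.37 dB.

72 dB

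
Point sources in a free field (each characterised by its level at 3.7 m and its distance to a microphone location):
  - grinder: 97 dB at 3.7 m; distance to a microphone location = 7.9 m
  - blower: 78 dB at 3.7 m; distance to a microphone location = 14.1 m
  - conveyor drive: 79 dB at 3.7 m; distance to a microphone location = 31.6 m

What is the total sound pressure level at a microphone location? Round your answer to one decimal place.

First find each source's level at the receiver (point-source: −20·log₁₀(r/r_ref)), then combine on an intensity basis.
grinder: 97 − 20·log₁₀(7.9/3.7) = 97 − 6.59 = 90.41 dB.
blower: 78 − 20·log₁₀(14.1/3.7) = 78 − 11.62 = 66.38 dB.
conveyor drive: 79 − 20·log₁₀(31.6/3.7) = 79 − 18.63 = 60.37 dB.
Σ 10^(L/10) = 1.105e+09 → L_total = 10·log₁₀(1.105e+09) = 90.43 dB.

90.4 dB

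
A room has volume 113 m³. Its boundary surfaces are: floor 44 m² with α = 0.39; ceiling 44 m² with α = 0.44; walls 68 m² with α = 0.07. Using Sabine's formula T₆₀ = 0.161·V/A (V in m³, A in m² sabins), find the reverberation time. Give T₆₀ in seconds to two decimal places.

0.44 s

Summing Sᵢαᵢ: 44·0.39 + 44·0.44 + 68·0.07 = 41.28 m².
T₆₀ = 0.161 × 113 / 41.28 = 0.441 s.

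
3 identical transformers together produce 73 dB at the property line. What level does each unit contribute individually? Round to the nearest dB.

3 equal contributions raise the level by 10·log₁₀ 3 = 4.771 dB, so each unit alone gives 73 − 4.771.

68 dB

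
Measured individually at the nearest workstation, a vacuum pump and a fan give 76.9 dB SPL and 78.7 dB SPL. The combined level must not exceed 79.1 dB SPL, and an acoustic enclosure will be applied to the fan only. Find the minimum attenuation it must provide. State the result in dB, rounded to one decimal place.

3.6 dB

Everything except the fan sums to 10^(76.9/10) = 4.898e+07 in linear terms, 76.90 dB SPL.
To meet 79.1 dB SPL overall, the treated fan may contribute at most 10^(79.1/10) − 4.898e+07 = 3.231e+07, i.e. 75.09 dB SPL.
So the fan must be reduced from 78.7 to 75.09 dB SPL: IL = 3.61 dB.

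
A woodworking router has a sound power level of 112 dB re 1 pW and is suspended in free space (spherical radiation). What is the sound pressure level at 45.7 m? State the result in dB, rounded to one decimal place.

Free-field spherical radiation: L_p = L_w − 10·log₁₀(4π·r²), r = 45.7 m.
4π·r² = 2.624e+04 m², 10·log₁₀ of that is 44.190 dB.
L_p = 112 − 44.190 = 67.81 dB.

67.8 dB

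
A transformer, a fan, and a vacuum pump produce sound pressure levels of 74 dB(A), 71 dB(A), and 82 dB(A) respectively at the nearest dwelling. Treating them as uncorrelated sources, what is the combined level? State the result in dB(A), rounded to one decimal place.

For uncorrelated sources the intensities add, so convert each level to linear form, sum, and take 10·log₁₀ of the total.
Σ 10^(L/10) = 10^(74/10) + 10^(71/10) + 10^(82/10) = 1.962e+08.
L_total = 10·log₁₀(1.962e+08) = 82.93 dB(A).

82.9 dB(A)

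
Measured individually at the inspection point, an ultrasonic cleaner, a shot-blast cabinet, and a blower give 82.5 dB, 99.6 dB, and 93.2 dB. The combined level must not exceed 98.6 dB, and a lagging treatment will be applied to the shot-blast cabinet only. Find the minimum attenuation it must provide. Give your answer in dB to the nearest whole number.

3 dB

Everything except the shot-blast cabinet sums to 10^(82.5/10) + 10^(93.2/10) = 2.267e+09 in linear terms, 93.55 dB.
The limit corresponds to 10^(98.6/10) = 7.244e+09; subtracting the fixed part leaves 4.977e+09 for the shot-blast cabinet, i.e. 96.97 dB.
Required insertion loss = 99.6 − 96.97 = 2.63 dB.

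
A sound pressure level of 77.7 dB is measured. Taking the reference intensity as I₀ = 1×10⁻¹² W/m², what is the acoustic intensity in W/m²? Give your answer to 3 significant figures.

L = 10·log₁₀(I/I₀) ⇒ I = I₀·10^(L/10) = 10⁻¹² × 10^7.77.

5.89e-05 W/m²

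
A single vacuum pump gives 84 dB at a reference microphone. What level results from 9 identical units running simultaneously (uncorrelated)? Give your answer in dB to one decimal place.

N identical incoherent sources raise the level by 10·log₁₀ N.
L_total = 84 + 10·log₁₀(9) = 84 + 9.542 = 93.54 dB.

93.5 dB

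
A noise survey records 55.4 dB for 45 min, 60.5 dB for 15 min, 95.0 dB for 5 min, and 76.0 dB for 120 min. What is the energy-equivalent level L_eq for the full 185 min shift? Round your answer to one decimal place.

Weight each interval's intensity by its duration and average over T = 185 min:
Σ tᵢ·10^(Lᵢ/10) = 45·10^(55.4/10) + 15·10^(60.5/10) + 5·10^(95.0/10) + 120·10^(76.0/10) = 2.062e+10.
L_eq = 10·log₁₀(2.062e+10/185) = 80.47 dB.

80.5 dB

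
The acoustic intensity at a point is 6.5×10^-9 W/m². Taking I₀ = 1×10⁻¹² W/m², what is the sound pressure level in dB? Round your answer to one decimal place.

L = 10·log₁₀(I/I₀) = 10·log₁₀(6.5×10^-9/10⁻¹²) = 10·log₁₀(6.5×10^3).
L = 10·(0.8129 + 3) = 38.13 dB.

38.1 dB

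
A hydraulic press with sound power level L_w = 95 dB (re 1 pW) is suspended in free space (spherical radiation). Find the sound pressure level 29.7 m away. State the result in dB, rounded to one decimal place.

54.6 dB

The power spreads over a sphere of area 4π·r², so L_p = L_w − 10·log₁₀(4π·r²).
4π·r² = 1.108e+04 m², 10·log₁₀ of that is 40.447 dB.
L_p = 95 − 40.447 = 54.55 dB.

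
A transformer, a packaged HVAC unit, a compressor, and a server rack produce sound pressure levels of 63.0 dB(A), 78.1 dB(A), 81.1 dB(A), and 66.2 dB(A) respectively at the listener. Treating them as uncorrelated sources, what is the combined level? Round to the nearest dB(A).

For uncorrelated sources the intensities add, so convert each level to linear form, sum, and take 10·log₁₀ of the total.
Σ 10^(L/10) = 10^(63.0/10) + 10^(78.1/10) + 10^(81.1/10) + 10^(66.2/10) = 1.996e+08.
L_total = 10·log₁₀(1.996e+08) = 83.00 dB(A).

83 dB(A)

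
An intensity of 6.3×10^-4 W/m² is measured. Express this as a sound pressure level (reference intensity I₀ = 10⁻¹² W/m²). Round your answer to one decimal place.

Dividing by I₀ shifts the exponent by 12: I/I₀ = 6.3×10^8.
L = 10·(0.7993 + 8) = 87.99 dB.

88.0 dB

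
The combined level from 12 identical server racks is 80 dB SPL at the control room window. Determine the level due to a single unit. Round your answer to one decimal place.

Dividing the total intensity by 12 lowers the level by 10·log₁₀ 12 = 10.792 dB: L₁ = 80 − 10.792.

69.2 dB SPL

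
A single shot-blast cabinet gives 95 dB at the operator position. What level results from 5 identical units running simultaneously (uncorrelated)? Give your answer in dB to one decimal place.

L_total = L₁ + 10·log₁₀ N for N identical incoherent sources.
L_total = 95 + 10·log₁₀(5) = 95 + 6.990 = 101.99 dB.

102.0 dB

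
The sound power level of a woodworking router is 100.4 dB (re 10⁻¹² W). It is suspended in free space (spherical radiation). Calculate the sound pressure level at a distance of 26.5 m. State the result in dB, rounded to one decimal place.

Free-field spherical radiation: L_p = L_w − 10·log₁₀(4π·r²), r = 26.5 m.
4π·r² = 8825 m², 10·log₁₀ of that is 39.457 dB.
L_p = 100.4 − 39.457 = 60.94 dB.

60.9 dB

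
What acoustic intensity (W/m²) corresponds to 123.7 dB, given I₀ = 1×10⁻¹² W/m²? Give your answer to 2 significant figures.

I = I₀·10^(L/10) = 10⁻¹² × 10^(123.7/10) = 10^(0.370).

2.3 W/m²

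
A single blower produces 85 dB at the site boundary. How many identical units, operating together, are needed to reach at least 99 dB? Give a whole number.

26

Need L₁ + 10·log₁₀ N ≥ 99, i.e. log₁₀ N ≥ 1.40.
N ≥ 10^(14.0/10) = 25.119, so N = 26.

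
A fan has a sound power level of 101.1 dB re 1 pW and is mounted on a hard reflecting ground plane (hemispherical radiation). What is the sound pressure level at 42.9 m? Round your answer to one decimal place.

L_p = L_w − 10·log₁₀(2π·r²) with r = 42.9 m.
2π·r² = 1.156e+04 m², 10·log₁₀ of that is 40.631 dB.
L_p = 101.1 − 40.631 = 60.47 dB.

60.5 dB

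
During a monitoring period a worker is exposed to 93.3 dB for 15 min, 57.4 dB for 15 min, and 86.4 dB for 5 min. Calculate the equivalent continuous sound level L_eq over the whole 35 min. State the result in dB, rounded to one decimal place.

89.9 dB

The energy average is taken in the linear domain: L_eq = 10·log₁₀[(Σ tᵢ·10^(Lᵢ/10))/T], T = 35 min.
Σ tᵢ·10^(Lᵢ/10) = 15·10^(93.3/10) + 15·10^(57.4/10) + 5·10^(86.4/10) = 3.426e+10.
L_eq = 10·log₁₀(3.426e+10/35) = 89.91 dB.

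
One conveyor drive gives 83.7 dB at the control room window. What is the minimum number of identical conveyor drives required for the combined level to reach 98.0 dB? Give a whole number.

27

Need L₁ + 10·log₁₀ N ≥ 98.0, i.e. log₁₀ N ≥ 1.43.
N ≥ 10^(14.3/10) = 26.915, so N = 27.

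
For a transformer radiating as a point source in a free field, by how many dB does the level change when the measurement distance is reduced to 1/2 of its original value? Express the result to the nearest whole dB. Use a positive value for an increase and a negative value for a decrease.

A point source loses 6 dB per doubling of distance; generally ΔL = −20·log₁₀(r₂/r₁).
ΔL = −20·log₁₀(0.5) = +6.02 dB.

+6 dB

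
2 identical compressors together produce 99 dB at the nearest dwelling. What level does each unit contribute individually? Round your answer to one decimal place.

96.0 dB

Dividing the total intensity by 2 lowers the level by 10·log₁₀ 2 = 3.010 dB: L₁ = 99 − 3.010.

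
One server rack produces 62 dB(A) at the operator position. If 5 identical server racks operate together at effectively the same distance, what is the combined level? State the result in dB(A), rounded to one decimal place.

69.0 dB(A)

N identical incoherent sources raise the level by 10·log₁₀ N.
L_total = 62 + 10·log₁₀(5) = 62 + 6.990 = 68.99 dB(A).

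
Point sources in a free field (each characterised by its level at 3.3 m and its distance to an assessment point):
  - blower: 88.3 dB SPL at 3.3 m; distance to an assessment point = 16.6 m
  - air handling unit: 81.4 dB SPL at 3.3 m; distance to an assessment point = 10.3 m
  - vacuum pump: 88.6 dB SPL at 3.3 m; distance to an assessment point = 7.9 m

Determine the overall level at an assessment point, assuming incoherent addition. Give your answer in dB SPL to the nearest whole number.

82 dB SPL

Propagate each source to the receiver with L = L_ref − 20·log₁₀(r/r_ref), then add intensities.
blower: 88.3 − 20·log₁₀(16.6/3.3) = 88.3 − 14.03 = 74.27 dB SPL.
air handling unit: 81.4 − 20·log₁₀(10.3/3.3) = 81.4 − 9.89 = 71.51 dB SPL.
vacuum pump: 88.6 − 20·log₁₀(7.9/3.3) = 88.6 − 7.58 = 81.02 dB SPL.
Σ 10^(L/10) = 1.673e+08 → L_total = 10·log₁₀(1.673e+08) = 82.23 dB SPL.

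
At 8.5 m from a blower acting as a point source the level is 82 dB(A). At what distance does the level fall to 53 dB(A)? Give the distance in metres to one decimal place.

The 29.0 dB drop corresponds to a distance ratio of 10^(29.0/20) for a point source.
r₂ = 8.5·10^((82−53)/20) = 8.5·10^(29.0/20) = 239.56 m.

239.6 m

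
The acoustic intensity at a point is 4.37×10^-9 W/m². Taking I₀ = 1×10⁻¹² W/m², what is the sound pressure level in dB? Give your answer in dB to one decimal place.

36.4 dB

Dividing by I₀ shifts the exponent by 12: I/I₀ = 4.37×10^3.
L = 10·(0.6405 + 3) = 36.40 dB.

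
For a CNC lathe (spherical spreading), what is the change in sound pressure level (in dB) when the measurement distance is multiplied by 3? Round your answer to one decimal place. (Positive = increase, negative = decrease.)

With spherical spreading the level changes by −20·log₁₀(r₂/r₁).
ΔL = −20·log₁₀(3) = -9.54 dB.

-9.5 dB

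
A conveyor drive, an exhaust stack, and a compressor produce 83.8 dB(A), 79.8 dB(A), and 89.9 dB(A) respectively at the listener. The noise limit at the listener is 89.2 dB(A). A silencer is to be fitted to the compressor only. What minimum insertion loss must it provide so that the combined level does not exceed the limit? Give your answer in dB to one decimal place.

The untreated sources together contribute 10^(83.8/10) + 10^(79.8/10) = 3.354e+08, i.e. 85.26 dB(A).
To meet 89.2 dB(A) overall, the treated compressor may contribute at most 10^(89.2/10) − 3.354e+08 = 4.964e+08, i.e. 86.96 dB(A).
So the compressor must be reduced from 89.9 to 86.96 dB(A): IL = 2.94 dB.

2.9 dB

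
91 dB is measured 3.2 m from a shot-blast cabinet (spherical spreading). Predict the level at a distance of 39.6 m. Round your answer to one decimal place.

69.1 dB

For a point source, L₂ = L₁ − 20·log₁₀(r₂/r₁).
L₂ = 91 − 20·log₁₀(39.6/3.2) = 91 − 21.851 = 69.15 dB.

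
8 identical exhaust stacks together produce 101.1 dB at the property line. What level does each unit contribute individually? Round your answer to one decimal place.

For N identical incoherent sources L_total = L₁ + 10·log₁₀ N, so L₁ = 101.1 − 10·log₁₀(8) = 101.1 − 9.031.

92.1 dB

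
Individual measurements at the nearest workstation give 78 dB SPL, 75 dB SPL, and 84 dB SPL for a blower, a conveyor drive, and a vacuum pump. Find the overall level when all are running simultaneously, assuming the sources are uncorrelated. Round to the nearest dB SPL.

85 dB SPL

Incoherent sources combine by intensity addition: L_total = 10·log₁₀(Σ 10^(L_i/10)).
Σ 10^(L/10) = 10^(78/10) + 10^(75/10) + 10^(84/10) = 3.459e+08.
L_total = 10·log₁₀(3.459e+08) = 85.39 dB SPL.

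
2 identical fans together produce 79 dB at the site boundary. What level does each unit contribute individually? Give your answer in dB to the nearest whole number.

76 dB

2 equal contributions raise the level by 10·log₁₀ 2 = 3.010 dB, so each unit alone gives 79 − 3.010.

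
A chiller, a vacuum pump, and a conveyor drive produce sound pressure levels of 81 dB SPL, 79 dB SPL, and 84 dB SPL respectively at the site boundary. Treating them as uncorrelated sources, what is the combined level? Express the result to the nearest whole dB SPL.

87 dB SPL

For uncorrelated sources the intensities add, so convert each level to linear form, sum, and take 10·log₁₀ of the total.
Σ 10^(L/10) = 10^(81/10) + 10^(79/10) + 10^(84/10) = 4.565e+08.
L_total = 10·log₁₀(4.565e+08) = 86.59 dB SPL.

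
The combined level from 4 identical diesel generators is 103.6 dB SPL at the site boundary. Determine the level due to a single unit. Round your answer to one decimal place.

97.6 dB SPL

4 equal contributions raise the level by 10·log₁₀ 4 = 6.021 dB, so each unit alone gives 103.6 − 6.021.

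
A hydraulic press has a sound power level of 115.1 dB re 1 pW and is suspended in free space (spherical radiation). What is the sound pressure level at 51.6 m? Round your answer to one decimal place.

69.9 dB

The power spreads over a sphere of area 4π·r², so L_p = L_w − 10·log₁₀(4π·r²).
4π·r² = 3.346e+04 m², 10·log₁₀ of that is 45.245 dB.
L_p = 115.1 − 45.245 = 69.85 dB.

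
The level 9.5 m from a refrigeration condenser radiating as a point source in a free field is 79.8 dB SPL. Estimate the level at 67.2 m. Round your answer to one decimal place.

62.8 dB SPL

For a point source, L₂ = L₁ − 20·log₁₀(r₂/r₁).
L₂ = 79.8 − 20·log₁₀(67.2/9.5) = 79.8 − 16.993 = 62.81 dB SPL.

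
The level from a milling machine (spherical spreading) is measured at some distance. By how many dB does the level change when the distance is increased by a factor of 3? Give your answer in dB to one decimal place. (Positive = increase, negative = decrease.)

With spherical spreading the level changes by −20·log₁₀(r₂/r₁).
ΔL = −20·log₁₀(3) = -9.54 dB.

-9.5 dB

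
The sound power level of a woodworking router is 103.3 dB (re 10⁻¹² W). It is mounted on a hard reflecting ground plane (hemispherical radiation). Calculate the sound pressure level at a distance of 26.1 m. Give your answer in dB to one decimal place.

67.0 dB

L_p = L_w − 10·log₁₀(2π·r²) with r = 26.1 m.
2π·r² = 4280 m², 10·log₁₀ of that is 36.315 dB.
L_p = 103.3 − 36.315 = 66.99 dB.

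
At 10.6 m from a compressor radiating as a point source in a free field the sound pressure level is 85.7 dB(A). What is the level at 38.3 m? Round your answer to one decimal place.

Spherical spreading from a point source gives a 20·log₁₀(r₂/r₁) drop.
L₂ = 85.7 − 20·log₁₀(38.3/10.6) = 85.7 − 11.158 = 74.54 dB(A).

74.5 dB(A)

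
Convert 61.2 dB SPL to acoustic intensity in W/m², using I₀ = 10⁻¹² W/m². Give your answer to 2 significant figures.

1.3e-06 W/m²

I = I₀·10^(L/10) = 10⁻¹² × 10^(61.2/10) = 10^(-5.880).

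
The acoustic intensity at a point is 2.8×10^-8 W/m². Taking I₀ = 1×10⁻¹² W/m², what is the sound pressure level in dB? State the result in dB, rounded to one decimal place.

44.5 dB

I/I₀ = 2.8×10^-8/10⁻¹² = 2.8×10^4, and L = 10·log₁₀(I/I₀).
L = 10·(0.4472 + 4) = 44.47 dB.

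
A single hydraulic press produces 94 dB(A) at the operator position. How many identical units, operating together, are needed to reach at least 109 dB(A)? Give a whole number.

N identical sources give L₁ + 10·log₁₀ N, so require 10·log₁₀ N ≥ 109 − 94 = 15.0 dB.
N ≥ 10^(15.0/10) = 31.623, so N = 32.

32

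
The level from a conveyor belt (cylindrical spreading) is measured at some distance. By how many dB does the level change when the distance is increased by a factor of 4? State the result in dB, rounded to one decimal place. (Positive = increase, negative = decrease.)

Line-source spreading: ΔL = −10·log₁₀(r₂/r₁).
ΔL = −10·log₁₀(4) = -6.02 dB.

-6.0 dB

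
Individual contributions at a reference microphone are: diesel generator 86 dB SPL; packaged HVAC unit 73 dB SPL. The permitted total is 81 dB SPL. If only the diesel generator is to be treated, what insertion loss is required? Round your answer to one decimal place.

5.7 dB

The untreated sources together contribute 10^(73/10) = 1.995e+07, i.e. 73.00 dB SPL.
To meet 81 dB SPL overall, the treated diesel generator may contribute at most 10^(81/10) − 1.995e+07 = 1.059e+08, i.e. 80.25 dB SPL.
Required insertion loss = 86 − 80.25 = 5.75 dB.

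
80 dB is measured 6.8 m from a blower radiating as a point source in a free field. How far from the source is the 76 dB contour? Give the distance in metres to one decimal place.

10.8 m

The 4.0 dB drop corresponds to a distance ratio of 10^(4.0/20) for a point source.
r₂ = 6.8·10^((80−76)/20) = 6.8·10^(4.0/20) = 10.78 m.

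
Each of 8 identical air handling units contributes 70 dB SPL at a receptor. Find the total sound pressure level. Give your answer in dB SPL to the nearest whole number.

79 dB SPL

With 8 equal, uncorrelated contributions the intensity is 8× that of one unit, giving a rise of 10·log₁₀ 8.
L_total = 70 + 10·log₁₀(8) = 70 + 9.031 = 79.03 dB SPL.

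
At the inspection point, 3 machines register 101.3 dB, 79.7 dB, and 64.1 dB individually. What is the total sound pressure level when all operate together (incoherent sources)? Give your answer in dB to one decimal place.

For uncorrelated sources the intensities add, so convert each level to linear form, sum, and take 10·log₁₀ of the total.
Σ 10^(L/10) = 10^(101.3/10) + 10^(79.7/10) + 10^(64.1/10) = 1.359e+10.
L_total = 10·log₁₀(1.359e+10) = 101.33 dB.

101.3 dB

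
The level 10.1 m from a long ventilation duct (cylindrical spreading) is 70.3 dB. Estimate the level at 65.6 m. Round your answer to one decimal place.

Cylindrical spreading from a line source gives a 10·log₁₀(r₂/r₁) drop.
L₂ = 70.3 − 10·log₁₀(65.6/10.1) = 70.3 − 8.126 = 62.17 dB.

62.2 dB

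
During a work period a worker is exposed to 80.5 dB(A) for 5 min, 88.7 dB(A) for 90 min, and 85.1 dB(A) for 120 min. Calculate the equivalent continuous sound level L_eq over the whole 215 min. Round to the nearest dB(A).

87 dB(A)

Weight each interval's intensity by its duration and average over T = 215 min:
Σ tᵢ·10^(Lᵢ/10) = 5·10^(80.5/10) + 90·10^(88.7/10) + 120·10^(85.1/10) = 1.061e+11.
L_eq = 10·log₁₀(1.061e+11/215) = 86.93 dB(A).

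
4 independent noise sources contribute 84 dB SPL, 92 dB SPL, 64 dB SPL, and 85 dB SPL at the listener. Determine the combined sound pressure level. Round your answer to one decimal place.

Incoherent sources combine by intensity addition: L_total = 10·log₁₀(Σ 10^(L_i/10)).
Σ 10^(L/10) = 10^(84/10) + 10^(92/10) + 10^(64/10) + 10^(85/10) = 2.155e+09.
L_total = 10·log₁₀(2.155e+09) = 93.33 dB SPL.

93.3 dB SPL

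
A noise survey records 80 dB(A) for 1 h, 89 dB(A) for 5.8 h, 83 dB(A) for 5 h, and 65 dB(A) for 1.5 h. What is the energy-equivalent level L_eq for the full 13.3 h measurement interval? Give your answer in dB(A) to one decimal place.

86.3 dB(A)

Weight each interval's intensity by its duration and average over T = 13.3 h:
Σ tᵢ·10^(Lᵢ/10) = 1·10^(80/10) + 5.8·10^(89/10) + 5·10^(83/10) + 1.5·10^(65/10) = 5.709e+09.
L_eq = 10·log₁₀(5.709e+09/13.3) = 86.33 dB(A).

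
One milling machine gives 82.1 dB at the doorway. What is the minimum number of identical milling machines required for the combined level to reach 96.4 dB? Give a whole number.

Need L₁ + 10·log₁₀ N ≥ 96.4, i.e. log₁₀ N ≥ 1.43.
N ≥ 10^(14.3/10) = 26.915, so N = 27.

27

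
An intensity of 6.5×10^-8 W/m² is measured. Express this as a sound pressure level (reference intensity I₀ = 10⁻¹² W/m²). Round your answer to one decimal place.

I/I₀ = 6.5×10^-8/10⁻¹² = 6.5×10^4, and L = 10·log₁₀(I/I₀).
L = 10·(0.8129 + 4) = 48.13 dB.

48.1 dB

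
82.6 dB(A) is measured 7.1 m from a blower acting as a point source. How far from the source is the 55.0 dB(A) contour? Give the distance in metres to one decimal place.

170.3 m

The 27.6 dB drop corresponds to a distance ratio of 10^(27.6/20) for a point source.
r₂ = 7.1·10^((82.6−55.0)/20) = 7.1·10^(27.6/20) = 170.32 m.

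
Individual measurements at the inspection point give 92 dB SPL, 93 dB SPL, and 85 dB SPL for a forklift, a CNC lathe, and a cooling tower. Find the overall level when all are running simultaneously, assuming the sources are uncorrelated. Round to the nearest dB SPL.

96 dB SPL

Incoherent sources combine by intensity addition: L_total = 10·log₁₀(Σ 10^(L_i/10)).
Σ 10^(L/10) = 10^(92/10) + 10^(93/10) + 10^(85/10) = 3.896e+09.
L_total = 10·log₁₀(3.896e+09) = 95.91 dB SPL.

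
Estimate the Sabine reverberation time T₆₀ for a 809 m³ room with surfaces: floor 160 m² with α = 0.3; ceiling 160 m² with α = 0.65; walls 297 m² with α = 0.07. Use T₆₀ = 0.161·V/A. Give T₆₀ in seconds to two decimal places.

0.75 s

A = Σ Sᵢαᵢ = 160·0.3 + 160·0.65 + 297·0.07 = 172.79 m².
T₆₀ = 0.161 × 809 / 172.79 = 0.754 s.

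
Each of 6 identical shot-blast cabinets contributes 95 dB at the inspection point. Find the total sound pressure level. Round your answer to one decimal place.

With 6 equal, uncorrelated contributions the intensity is 6× that of one unit, giving a rise of 10·log₁₀ 6.
L_total = 95 + 10·log₁₀(6) = 95 + 7.782 = 102.78 dB.

102.8 dB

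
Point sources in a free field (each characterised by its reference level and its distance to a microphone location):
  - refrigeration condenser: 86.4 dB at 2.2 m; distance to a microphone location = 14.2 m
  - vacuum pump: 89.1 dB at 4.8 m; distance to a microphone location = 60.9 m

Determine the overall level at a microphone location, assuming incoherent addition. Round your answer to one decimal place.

71.9 dB

First find each source's level at the receiver (point-source: −20·log₁₀(r/r_ref)), then combine on an intensity basis.
refrigeration condenser: 86.4 − 20·log₁₀(14.2/2.2) = 86.4 − 16.20 = 70.20 dB.
vacuum pump: 89.1 − 20·log₁₀(60.9/4.8) = 89.1 − 22.07 = 67.03 dB.
Σ 10^(L/10) = 1.553e+07 → L_total = 10·log₁₀(1.553e+07) = 71.91 dB.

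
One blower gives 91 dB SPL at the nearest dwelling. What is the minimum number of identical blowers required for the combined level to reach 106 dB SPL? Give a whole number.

32

The shortfall is 106 − 91 = 15.0 dB, and N units add 10·log₁₀ N, so need 10·log₁₀ N ≥ 15.0.
N ≥ 10^(15.0/10) = 31.623, so N = 32.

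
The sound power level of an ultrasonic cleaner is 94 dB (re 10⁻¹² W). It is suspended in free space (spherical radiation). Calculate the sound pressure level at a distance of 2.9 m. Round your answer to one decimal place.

73.8 dB

L_p = L_w − 10·log₁₀(4π·r²) with r = 2.9 m.
4π·r² = 105.7 m², 10·log₁₀ of that is 20.240 dB.
L_p = 94 − 20.240 = 73.76 dB.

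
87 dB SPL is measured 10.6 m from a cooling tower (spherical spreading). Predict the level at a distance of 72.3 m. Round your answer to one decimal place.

70.3 dB SPL

For a point source, L₂ = L₁ − 20·log₁₀(r₂/r₁).
L₂ = 87 − 20·log₁₀(72.3/10.6) = 87 − 16.677 = 70.32 dB SPL.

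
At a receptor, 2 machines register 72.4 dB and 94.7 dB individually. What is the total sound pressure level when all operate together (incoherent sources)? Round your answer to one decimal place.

94.7 dB

Incoherent sources combine by intensity addition: L_total = 10·log₁₀(Σ 10^(L_i/10)).
Σ 10^(L/10) = 10^(72.4/10) + 10^(94.7/10) = 2.969e+09.
L_total = 10·log₁₀(2.969e+09) = 94.73 dB.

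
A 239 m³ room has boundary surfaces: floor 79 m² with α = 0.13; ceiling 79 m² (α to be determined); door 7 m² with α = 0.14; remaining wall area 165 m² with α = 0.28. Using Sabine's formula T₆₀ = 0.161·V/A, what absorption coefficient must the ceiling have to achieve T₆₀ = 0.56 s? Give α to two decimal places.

0.14

Required total absorption A = 0.161·239/0.56 = 68.71 m².
Absorption from the other surfaces = 79·0.13 + 7·0.14 + 165·0.28 = 57.45 m², so the ceiling must supply 11.26 m² over 79 m².
α = 11.26/79 = 0.143.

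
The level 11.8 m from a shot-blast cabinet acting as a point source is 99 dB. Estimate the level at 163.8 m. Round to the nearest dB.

76 dB

Point-source attenuation: ΔL = 20·log₁₀(r₂/r₁) = 20·log₁₀(163.8/11.8) = 22.849 dB.
L₂ = 99 − 20·log₁₀(163.8/11.8) = 99 − 22.849 = 76.15 dB.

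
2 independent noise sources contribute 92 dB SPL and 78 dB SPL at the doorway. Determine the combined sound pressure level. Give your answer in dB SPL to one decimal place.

Incoherent sources combine by intensity addition: L_total = 10·log₁₀(Σ 10^(L_i/10)).
Σ 10^(L/10) = 10^(92/10) + 10^(78/10) = 1.648e+09.
L_total = 10·log₁₀(1.648e+09) = 92.17 dB SPL.

92.2 dB SPL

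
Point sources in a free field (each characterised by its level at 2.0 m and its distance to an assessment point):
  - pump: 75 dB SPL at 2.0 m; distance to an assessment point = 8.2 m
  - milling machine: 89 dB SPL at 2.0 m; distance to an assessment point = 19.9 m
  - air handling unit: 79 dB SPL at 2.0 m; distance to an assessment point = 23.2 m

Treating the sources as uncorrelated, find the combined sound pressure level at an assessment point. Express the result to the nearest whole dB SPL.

First find each source's level at the receiver (point-source: −20·log₁₀(r/r_ref)), then combine on an intensity basis.
pump: 75 − 20·log₁₀(8.2/2.0) = 75 − 12.26 = 62.74 dB SPL.
milling machine: 89 − 20·log₁₀(19.9/2.0) = 89 − 19.96 = 69.04 dB SPL.
air handling unit: 79 − 20·log₁₀(23.2/2.0) = 79 − 21.29 = 57.71 dB SPL.
Σ 10^(L/10) = 1.049e+07 → L_total = 10·log₁₀(1.049e+07) = 70.21 dB SPL.

70 dB SPL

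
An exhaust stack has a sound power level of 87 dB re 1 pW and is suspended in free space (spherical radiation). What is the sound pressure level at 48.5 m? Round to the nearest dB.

42 dB

L_p = L_w − 10·log₁₀(4π·r²) with r = 48.5 m.
4π·r² = 2.956e+04 m², 10·log₁₀ of that is 44.707 dB.
L_p = 87 − 44.707 = 42.29 dB.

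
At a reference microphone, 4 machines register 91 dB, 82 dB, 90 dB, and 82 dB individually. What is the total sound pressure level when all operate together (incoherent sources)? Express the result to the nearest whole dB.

For uncorrelated sources the intensities add, so convert each level to linear form, sum, and take 10·log₁₀ of the total.
Σ 10^(L/10) = 10^(91/10) + 10^(82/10) + 10^(90/10) + 10^(82/10) = 2.576e+09.
L_total = 10·log₁₀(2.576e+09) = 94.11 dB.

94 dB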